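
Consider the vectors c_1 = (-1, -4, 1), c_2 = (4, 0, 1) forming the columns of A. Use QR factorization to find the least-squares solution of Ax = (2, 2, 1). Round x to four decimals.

c_1 = (-1, -4, 1); ‖c_1‖ = 4.2426, so q_1 = (-0.2357, -0.9428, 0.2357).
q_1·c_2 = (-0.2357)·4 + (-0.9428)·0 + 0.2357·1 = -0.7071.
u_2 = c_2 + 0.7071·q_1 = (3.8333, -0.6667, 1.1667).
‖u_2‖ = 4.0620, so q_2 = (0.9437, -0.1641, 0.2872).
Qᵀb = (-2.1213, 1.8464).
Back-substitute: x_2 = 1.8464/4.0620 = 0.4545.
x_1 = (-2.1213 + 0.7071·0.4545)/4.2426 = -0.4242.

x = (-0.4242, 0.4545)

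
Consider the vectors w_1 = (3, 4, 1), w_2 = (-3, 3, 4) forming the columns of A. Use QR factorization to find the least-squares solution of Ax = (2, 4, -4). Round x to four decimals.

x = (0.8168, -0.4623)

w_1 = (3, 4, 1); ‖w_1‖ = 5.0990, so q_1 = (0.5883, 0.7845, 0.1961).
q_1·w_2 = 0.5883·(-3) + 0.7845·3 + 0.1961·4 = 1.3728.
u_2 = w_2 − 1.3728·q_1 = (-3.8077, 1.9231, 3.7308).
‖u_2‖ = 5.6670, so q_2 = (-0.6719, 0.3393, 0.6583).
Qᵀb = (3.5301, -2.6197).
Back-substitute: x_2 = -2.6197/5.6670 = -0.4623.
x_1 = (3.5301 − 1.3728·(-0.4623))/5.0990 = 0.8168.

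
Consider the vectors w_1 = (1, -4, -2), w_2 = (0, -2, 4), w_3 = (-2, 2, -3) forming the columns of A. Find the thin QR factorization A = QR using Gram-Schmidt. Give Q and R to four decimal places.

Q = [[0.2182, 0.0000, -0.9759], [-0.8729, -0.4472, -0.1952], [-0.4364, 0.8944, -0.0976]], R = [[4.5826, 0.0000, -0.8729], [0.0000, 4.4721, -3.5777], [0.0000, 0.0000, 1.8542]]

w_1 = (1, -4, -2); ‖w_1‖ = 4.5826, so q_1 = (0.2182, -0.8729, -0.4364).
q_1·w_2 = 0.2182·0 + (-0.8729)·(-2) + (-0.4364)·4 = 0.0000.
u_2 = w_2 + 0.0000·q_1 = (0.0000, -2.0000, 4.0000).
‖u_2‖ = 4.4721, so q_2 = (0.0000, -0.4472, 0.8944).
q_1·w_3 = 0.2182·(-2) + (-0.8729)·2 + (-0.4364)·(-3) = -0.8729; q_2·w_3 = 0.0000·(-2) + (-0.4472)·2 + 0.8944·(-3) = -3.5777.
u_3 = w_3 + 0.8729·q_1 + 3.5777·q_2 = (-1.8095, -0.3619, -0.1810).
‖u_3‖ = 1.8542, so q_3 = (-0.9759, -0.1952, -0.0976).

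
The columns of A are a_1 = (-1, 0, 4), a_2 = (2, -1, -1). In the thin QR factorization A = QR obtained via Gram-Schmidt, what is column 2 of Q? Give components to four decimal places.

a_1 = (-1, 0, 4); ‖a_1‖ = 4.1231, so q_1 = (-0.2425, 0.0000, 0.9701).
q_1·a_2 = (-0.2425)·2 + 0.0000·(-1) + 0.9701·(-1) = -1.4552.
u_2 = a_2 + 1.4552·q_1 = (1.6471, -1.0000, 0.4118).
‖u_2‖ = 1.9704, so q_2 = (0.8359, -0.5075, 0.2090).

q_2 = (0.8359, -0.5075, 0.2090)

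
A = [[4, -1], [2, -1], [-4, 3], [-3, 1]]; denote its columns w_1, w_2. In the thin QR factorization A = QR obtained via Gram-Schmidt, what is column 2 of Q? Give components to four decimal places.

w_1 = (4, 2, -4, -3); ‖w_1‖ = 6.7082, so q_1 = (0.5963, 0.2981, -0.5963, -0.4472).
q_1·w_2 = 0.5963·(-1) + 0.2981·(-1) + (-0.5963)·3 + (-0.4472)·1 = -3.1305.
u_2 = w_2 + 3.1305·q_1 = (0.8667, -0.0667, 1.1333, -0.4000).
‖u_2‖ = 1.4832, so q_2 = (0.5843, -0.0449, 0.7641, -0.2697).

q_2 = (0.5843, -0.0449, 0.7641, -0.2697)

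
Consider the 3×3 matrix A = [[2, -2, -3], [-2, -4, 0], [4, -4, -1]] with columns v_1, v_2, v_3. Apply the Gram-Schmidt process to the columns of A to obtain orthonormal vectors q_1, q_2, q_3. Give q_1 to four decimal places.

q_1 = (0.4082, -0.4082, 0.8165)

q_1 = v_1/‖v_1‖ = (2, -2, 4)/4.8990 = (0.4082, -0.4082, 0.8165).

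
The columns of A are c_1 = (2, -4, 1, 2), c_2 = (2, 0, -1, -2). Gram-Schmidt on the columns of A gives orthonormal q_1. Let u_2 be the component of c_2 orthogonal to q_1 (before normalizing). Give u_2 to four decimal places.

u_2 = (2.0800, -0.1600, -0.9600, -1.9200)

c_1 = (2, -4, 1, 2); ‖c_1‖ = 5.0000, so q_1 = (0.4000, -0.8000, 0.2000, 0.4000).
q_1·c_2 = 0.4000·2 + (-0.8000)·0 + 0.2000·(-1) + 0.4000·(-2) = -0.2000.
u_2 = c_2 + 0.2000·q_1 = (2.0800, -0.1600, -0.9600, -1.9200).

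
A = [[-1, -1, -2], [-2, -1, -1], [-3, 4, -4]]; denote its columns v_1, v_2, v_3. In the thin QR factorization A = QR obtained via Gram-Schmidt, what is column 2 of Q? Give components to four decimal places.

v_1 = (-1, -2, -3); ‖v_1‖ = 3.7417, so q_1 = (-0.2673, -0.5345, -0.8018).
q_1·v_2 = (-0.2673)·(-1) + (-0.5345)·(-1) + (-0.8018)·4 = -2.4054.
u_2 = v_2 + 2.4054·q_1 = (-1.6429, -2.2857, 2.0714).
‖u_2‖ = 3.4949, so q_2 = (-0.4701, -0.6540, 0.5927).

q_2 = (-0.4701, -0.6540, 0.5927)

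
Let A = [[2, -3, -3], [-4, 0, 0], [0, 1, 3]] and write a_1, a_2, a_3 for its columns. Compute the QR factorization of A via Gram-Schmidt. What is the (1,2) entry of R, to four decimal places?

q_1 = a_1/‖a_1‖ = (2, -4, 0)/4.4721 = (0.4472, -0.8944, 0.0000).
r_{12} = q_1·a_2 = -1.3416.

r_{12} = -1.3416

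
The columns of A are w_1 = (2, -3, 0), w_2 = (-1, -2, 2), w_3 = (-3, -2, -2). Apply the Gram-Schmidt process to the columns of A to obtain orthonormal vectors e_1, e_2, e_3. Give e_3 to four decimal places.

e_3 = (-0.5970, -0.3980, -0.6965)

w_1 = (2, -3, 0); ‖w_1‖ = 3.6056, so e_1 = (0.5547, -0.8321, 0.0000).
e_1·w_2 = 0.5547·(-1) + (-0.8321)·(-2) + 0.0000·2 = 1.1094.
u_2 = w_2 − 1.1094·e_1 = (-1.6154, -1.0769, 2.0000).
‖u_2‖ = 2.7873, so e_2 = (-0.5795, -0.3864, 0.7175).
e_1·w_3 = 0.5547·(-3) + (-0.8321)·(-2) + 0.0000·(-2) = 0.0000; e_2·w_3 = (-0.5795)·(-3) + (-0.3864)·(-2) + 0.7175·(-2) = 1.0763.
u_3 = w_3 + 0.0000·e_1 − 1.0763·e_2 = (-2.3762, -1.5842, -2.7723).
‖u_3‖ = 3.9801, so e_3 = (-0.5970, -0.3980, -0.6965).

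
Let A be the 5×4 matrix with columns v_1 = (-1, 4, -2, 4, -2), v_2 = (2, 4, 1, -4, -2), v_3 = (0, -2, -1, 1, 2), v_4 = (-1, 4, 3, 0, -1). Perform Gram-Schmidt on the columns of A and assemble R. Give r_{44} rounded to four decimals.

r_{44} = 3.0122

e_1 = v_1/‖v_1‖ = (-1, 4, -2, 4, -2)/6.4031 = (-0.1562, 0.6247, -0.3123, 0.6247, -0.3123).
r_{12} = e_1·v_2 = 0.0000.
u_2 = v_2 + 0.0000·e_1 = (2.0000, 4.0000, 1.0000, -4.0000, -2.0000).
‖u_2‖ = 6.4031, so e_2 = (0.3123, 0.6247, 0.1562, -0.6247, -0.3123).
r_{13} = e_1·v_3 = -0.9370; r_{23} = e_2·v_3 = -2.6550.
u_3 = v_3 + 0.9370·e_1 + 2.6550·e_2 = (0.6829, 0.2439, -0.8780, -0.0732, 0.8780).
‖u_3‖ = 1.4399, so e_3 = (0.4743, 0.1694, -0.6098, -0.0508, 0.6098).
r_{14} = e_1·v_4 = 2.0303; r_{24} = e_2·v_4 = 2.9673; r_{34} = e_3·v_4 = -2.2360.
u_4 = v_4 − 2.0303·e_1 − 2.9673·e_2 + 2.2360·e_3 = (-0.5492, 1.2568, 1.8072, 0.4717, 1.9245).
r_{44} = ‖u_4‖ = 3.0122.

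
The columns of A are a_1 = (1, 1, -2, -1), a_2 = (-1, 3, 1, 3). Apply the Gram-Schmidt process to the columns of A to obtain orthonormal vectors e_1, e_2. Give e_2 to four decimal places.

e_1 = a_1/‖a_1‖ = (1, 1, -2, -1)/2.6458 = (0.3780, 0.3780, -0.7559, -0.3780).
r_{12} = e_1·a_2 = -1.1339.
u_2 = a_2 + 1.1339·e_1 = (-0.5714, 3.4286, 0.1429, 2.5714).
‖u_2‖ = 4.3260, so e_2 = (-0.1321, 0.7925, 0.0330, 0.5944).

e_2 = (-0.1321, 0.7925, 0.0330, 0.5944)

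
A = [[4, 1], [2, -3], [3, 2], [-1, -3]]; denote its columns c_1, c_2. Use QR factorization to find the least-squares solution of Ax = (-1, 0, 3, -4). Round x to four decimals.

q_1 = c_1/‖c_1‖ = (4, 2, 3, -1)/5.4772 = (0.7303, 0.3651, 0.5477, -0.1826).
r_{12} = q_1·c_2 = 1.2780.
u_2 = c_2 − 1.2780·q_1 = (0.0667, -3.4667, 1.3000, -2.7667).
‖u_2‖ = 4.6224, so q_2 = (0.0144, -0.7500, 0.2812, -0.5985).
Qᵀb = (1.6432, 3.2234).
Back-substitute: x_2 = 3.2234/4.6224 = 0.6973.
x_1 = (1.6432 − 1.2780·0.6973)/5.4772 = 0.1373.

x = (0.1373, 0.6973)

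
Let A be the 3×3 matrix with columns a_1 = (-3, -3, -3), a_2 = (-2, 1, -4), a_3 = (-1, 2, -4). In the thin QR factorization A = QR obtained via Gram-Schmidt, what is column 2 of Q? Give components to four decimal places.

q_1 = a_1/‖a_1‖ = (-3, -3, -3)/5.1962 = (-0.5774, -0.5774, -0.5774).
r_{12} = q_1·a_2 = 2.8868.
u_2 = a_2 − 2.8868·q_1 = (-0.3333, 2.6667, -2.3333).
‖u_2‖ = 3.5590, so q_2 = (-0.0937, 0.7493, -0.6556).

q_2 = (-0.0937, 0.7493, -0.6556)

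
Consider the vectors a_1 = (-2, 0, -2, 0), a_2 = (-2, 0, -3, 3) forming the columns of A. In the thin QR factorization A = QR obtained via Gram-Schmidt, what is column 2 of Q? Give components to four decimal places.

q_2 = (0.1622, 0.0000, -0.1622, 0.9733)

a_1 = (-2, 0, -2, 0); ‖a_1‖ = 2.8284, so q_1 = (-0.7071, 0.0000, -0.7071, 0.0000).
q_1·a_2 = (-0.7071)·(-2) + 0.0000·0 + (-0.7071)·(-3) + 0.0000·3 = 3.5355.
u_2 = a_2 − 3.5355·q_1 = (0.5000, 0.0000, -0.5000, 3.0000).
‖u_2‖ = 3.0822, so q_2 = (0.1622, 0.0000, -0.1622, 0.9733).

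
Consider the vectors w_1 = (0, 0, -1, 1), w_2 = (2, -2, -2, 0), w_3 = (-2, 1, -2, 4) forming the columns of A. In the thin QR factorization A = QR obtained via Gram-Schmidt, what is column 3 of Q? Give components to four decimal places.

e_3 = (-0.5164, -0.7746, 0.2582, 0.2582)

e_1 = w_1/‖w_1‖ = (0, 0, -1, 1)/1.4142 = (0.0000, 0.0000, -0.7071, 0.7071).
r_{12} = e_1·w_2 = 1.4142.
u_2 = w_2 − 1.4142·e_1 = (2.0000, -2.0000, -1.0000, -1.0000).
‖u_2‖ = 3.1623, so e_2 = (0.6325, -0.6325, -0.3162, -0.3162).
r_{13} = e_1·w_3 = 4.2426; r_{23} = e_2·w_3 = -2.5298.
u_3 = w_3 − 4.2426·e_1 + 2.5298·e_2 = (-0.4000, -0.6000, 0.2000, 0.2000).
‖u_3‖ = 0.7746, so e_3 = (-0.5164, -0.7746, 0.2582, 0.2582).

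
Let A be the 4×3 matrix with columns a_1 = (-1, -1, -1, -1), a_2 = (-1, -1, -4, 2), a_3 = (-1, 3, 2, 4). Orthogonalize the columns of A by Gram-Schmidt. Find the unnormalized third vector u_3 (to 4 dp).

u_3 = (-3.0000, 1.0000, 1.0000, 1.0000)

e_1 = a_1/‖a_1‖ = (-1, -1, -1, -1)/2.0000 = (-0.5000, -0.5000, -0.5000, -0.5000).
r_{12} = e_1·a_2 = 2.0000.
u_2 = a_2 − 2.0000·e_1 = (0.0000, 0.0000, -3.0000, 3.0000).
‖u_2‖ = 4.2426, so e_2 = (0.0000, 0.0000, -0.7071, 0.7071).
r_{13} = e_1·a_3 = -4.0000; r_{23} = e_2·a_3 = 1.4142.
u_3 = a_3 + 4.0000·e_1 − 1.4142·e_2 = (-3.0000, 1.0000, 1.0000, 1.0000).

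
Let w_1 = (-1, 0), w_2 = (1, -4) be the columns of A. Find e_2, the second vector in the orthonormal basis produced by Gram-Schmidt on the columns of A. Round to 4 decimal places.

e_2 = (0.0000, -1.0000)

w_1 = (-1, 0); ‖w_1‖ = 1.0000, so e_1 = (-1.0000, 0.0000).
e_1·w_2 = (-1.0000)·1 + 0.0000·(-4) = -1.0000.
u_2 = w_2 + 1.0000·e_1 = (0.0000, -4.0000).
‖u_2‖ = 4.0000, so e_2 = (0.0000, -1.0000).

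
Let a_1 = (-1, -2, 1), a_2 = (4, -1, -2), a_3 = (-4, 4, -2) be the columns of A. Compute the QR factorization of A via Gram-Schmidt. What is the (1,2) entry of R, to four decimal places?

r_{12} = -1.6330

e_1 = a_1/‖a_1‖ = (-1, -2, 1)/2.4495 = (-0.4082, -0.8165, 0.4082).
r_{12} = e_1·a_2 = -1.6330.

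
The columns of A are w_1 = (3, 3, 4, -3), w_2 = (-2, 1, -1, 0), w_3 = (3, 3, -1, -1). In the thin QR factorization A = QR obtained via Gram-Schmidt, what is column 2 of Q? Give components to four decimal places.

e_2 = (-0.6857, 0.6751, -0.1582, -0.2215)

w_1 = (3, 3, 4, -3); ‖w_1‖ = 6.5574, so e_1 = (0.4575, 0.4575, 0.6100, -0.4575).
e_1·w_2 = 0.4575·(-2) + 0.4575·1 + 0.6100·(-1) + (-0.4575)·0 = -1.0675.
u_2 = w_2 + 1.0675·e_1 = (-1.5116, 1.4884, -0.3488, -0.4884).
‖u_2‖ = 2.2046, so e_2 = (-0.6857, 0.6751, -0.1582, -0.2215).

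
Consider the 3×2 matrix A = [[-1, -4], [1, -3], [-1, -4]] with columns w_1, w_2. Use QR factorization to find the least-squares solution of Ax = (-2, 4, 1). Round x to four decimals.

q_1 = w_1/‖w_1‖ = (-1, 1, -1)/1.7321 = (-0.5774, 0.5774, -0.5774).
r_{12} = q_1·w_2 = 2.8868.
u_2 = w_2 − 2.8868·q_1 = (-2.3333, -4.6667, -2.3333).
‖u_2‖ = 5.7155, so q_2 = (-0.4082, -0.8165, -0.4082).
Qᵀb = (2.8868, -2.8577).
Back-substitute: x_2 = -2.8577/5.7155 = -0.5000.
x_1 = (2.8868 − 2.8868·(-0.5000))/1.7321 = 2.5000.

x = (2.5000, -0.5000)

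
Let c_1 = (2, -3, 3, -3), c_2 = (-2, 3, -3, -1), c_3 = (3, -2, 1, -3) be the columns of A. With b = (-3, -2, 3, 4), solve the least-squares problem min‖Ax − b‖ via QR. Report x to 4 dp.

e_1 = c_1/‖c_1‖ = (2, -3, 3, -3)/5.5678 = (0.3592, -0.5388, 0.5388, -0.5388).
r_{12} = e_1·c_2 = -3.4125.
u_2 = c_2 + 3.4125·e_1 = (-0.7742, 1.1613, -1.1613, -2.8387).
‖u_2‖ = 3.3697, so e_2 = (-0.2298, 0.3446, -0.3446, -0.8424).
r_{13} = e_1·c_3 = 4.3105; r_{23} = e_2·c_3 = 0.8041.
u_3 = c_3 − 4.3105·e_1 − 0.8041·e_2 = (1.6364, 0.0455, -1.0455, 0.0000).
‖u_3‖ = 1.9424, so e_3 = (0.8425, 0.0234, -0.5382, 0.0000).
Qᵀb = (-0.5388, -4.4036, -4.1889).
Back-substitute: x_3 = -4.1889/1.9424 = -2.1566.
x_2 = (-4.4036 − 0.8041·(-2.1566))/3.3697 = -0.7922.
x_1 = (-0.5388 + 3.4125·(-0.7922) − 4.3105·(-2.1566))/5.5678 = 1.0873.

x = (1.0873, -0.7922, -2.1566)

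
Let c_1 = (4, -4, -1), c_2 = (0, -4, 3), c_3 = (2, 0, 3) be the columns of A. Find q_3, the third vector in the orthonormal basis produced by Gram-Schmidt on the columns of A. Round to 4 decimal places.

q_1 = c_1/‖c_1‖ = (4, -4, -1)/5.7446 = (0.6963, -0.6963, -0.1741).
r_{12} = q_1·c_2 = 2.2630.
u_2 = c_2 − 2.2630·q_1 = (-1.5758, -2.4242, 3.3939).
‖u_2‖ = 4.4586, so q_2 = (-0.3534, -0.5437, 0.7612).
r_{13} = q_1·c_3 = 0.8704; r_{23} = q_2·c_3 = 1.5768.
u_3 = c_3 − 0.8704·q_1 − 1.5768·q_2 = (1.9512, 1.4634, 1.9512).
‖u_3‖ = 3.1235, so q_3 = (0.6247, 0.4685, 0.6247).

q_3 = (0.6247, 0.4685, 0.6247)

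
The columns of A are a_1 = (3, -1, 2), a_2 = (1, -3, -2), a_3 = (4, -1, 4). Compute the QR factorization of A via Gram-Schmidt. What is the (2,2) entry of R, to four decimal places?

r_{22} = 3.7033

a_1 = (3, -1, 2); ‖a_1‖ = 3.7417, so e_1 = (0.8018, -0.2673, 0.5345).
e_1·a_2 = 0.8018·1 + (-0.2673)·(-3) + 0.5345·(-2) = 0.5345.
u_2 = a_2 − 0.5345·e_1 = (0.5714, -2.8571, -2.2857).
r_{22} = ‖u_2‖ = 3.7033.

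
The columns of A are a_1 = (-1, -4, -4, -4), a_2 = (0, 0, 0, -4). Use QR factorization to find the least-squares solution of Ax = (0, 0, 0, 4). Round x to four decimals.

a_1 = (-1, -4, -4, -4); ‖a_1‖ = 7.0000, so e_1 = (-0.1429, -0.5714, -0.5714, -0.5714).
e_1·a_2 = (-0.1429)·0 + (-0.5714)·0 + (-0.5714)·0 + (-0.5714)·(-4) = 2.2857.
u_2 = a_2 − 2.2857·e_1 = (0.3265, 1.3061, 1.3061, -2.6939).
‖u_2‖ = 3.2826, so e_2 = (0.0995, 0.3979, 0.3979, -0.8207).
Qᵀb = (-2.2857, -3.2826).
Back-substitute: x_2 = -3.2826/3.2826 = -1.0000.
x_1 = (-2.2857 − 2.2857·(-1.0000))/7.0000 = 0.0000.

x = (0.0000, -1.0000)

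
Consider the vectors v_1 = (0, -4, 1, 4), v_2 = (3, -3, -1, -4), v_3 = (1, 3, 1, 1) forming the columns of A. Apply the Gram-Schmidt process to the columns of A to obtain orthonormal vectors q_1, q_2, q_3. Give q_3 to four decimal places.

q_3 = (0.8215, 0.3521, 0.3648, 0.2609)

v_1 = (0, -4, 1, 4); ‖v_1‖ = 5.7446, so q_1 = (0.0000, -0.6963, 0.1741, 0.6963).
q_1·v_2 = 0.0000·3 + (-0.6963)·(-3) + 0.1741·(-1) + 0.6963·(-4) = -0.8704.
u_2 = v_2 + 0.8704·q_1 = (3.0000, -3.6061, -0.8485, -3.3939).
‖u_2‖ = 5.8517, so q_2 = (0.5127, -0.6162, -0.1450, -0.5800).
q_1·v_3 = 0.0000·1 + (-0.6963)·3 + 0.1741·1 + 0.6963·1 = -1.2185; q_2·v_3 = 0.5127·1 + (-0.6162)·3 + (-0.1450)·1 + (-0.5800)·1 = -2.0610.
u_3 = v_3 + 1.2185·q_1 + 2.0610·q_2 = (2.0566, 0.8814, 0.9133, 0.6531).
‖u_3‖ = 2.5034, so q_3 = (0.8215, 0.3521, 0.3648, 0.2609).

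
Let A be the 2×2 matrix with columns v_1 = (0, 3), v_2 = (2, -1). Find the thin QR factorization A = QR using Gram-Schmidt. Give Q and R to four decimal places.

v_1 = (0, 3); ‖v_1‖ = 3.0000, so q_1 = (0.0000, 1.0000).
q_1·v_2 = 0.0000·2 + 1.0000·(-1) = -1.0000.
u_2 = v_2 + 1.0000·q_1 = (2.0000, 0.0000).
‖u_2‖ = 2.0000, so q_2 = (1.0000, 0.0000).

Q = [[0.0000, 1.0000], [1.0000, 0.0000]], R = [[3.0000, -1.0000], [0.0000, 2.0000]]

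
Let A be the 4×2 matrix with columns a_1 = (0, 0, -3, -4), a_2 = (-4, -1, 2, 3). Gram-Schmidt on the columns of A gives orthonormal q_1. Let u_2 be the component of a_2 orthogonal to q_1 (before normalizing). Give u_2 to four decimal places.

a_1 = (0, 0, -3, -4); ‖a_1‖ = 5.0000, so q_1 = (0.0000, 0.0000, -0.6000, -0.8000).
q_1·a_2 = 0.0000·(-4) + 0.0000·(-1) + (-0.6000)·2 + (-0.8000)·3 = -3.6000.
u_2 = a_2 + 3.6000·q_1 = (-4.0000, -1.0000, -0.1600, 0.1200).

u_2 = (-4.0000, -1.0000, -0.1600, 0.1200)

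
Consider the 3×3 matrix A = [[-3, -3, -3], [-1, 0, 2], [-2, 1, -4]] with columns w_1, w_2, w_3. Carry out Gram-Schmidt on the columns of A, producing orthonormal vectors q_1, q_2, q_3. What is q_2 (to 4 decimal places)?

q_2 = (-0.5883, 0.1961, 0.7845)

w_1 = (-3, -1, -2); ‖w_1‖ = 3.7417, so q_1 = (-0.8018, -0.2673, -0.5345).
q_1·w_2 = (-0.8018)·(-3) + (-0.2673)·0 + (-0.5345)·1 = 1.8708.
u_2 = w_2 − 1.8708·q_1 = (-1.5000, 0.5000, 2.0000).
‖u_2‖ = 2.5495, so q_2 = (-0.5883, 0.1961, 0.7845).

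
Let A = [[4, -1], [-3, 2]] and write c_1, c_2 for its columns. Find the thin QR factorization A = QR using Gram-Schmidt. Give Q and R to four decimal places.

Q = [[0.8000, 0.6000], [-0.6000, 0.8000]], R = [[5.0000, -2.0000], [0.0000, 1.0000]]

e_1 = c_1/‖c_1‖ = (4, -3)/5.0000 = (0.8000, -0.6000).
r_{12} = e_1·c_2 = -2.0000.
u_2 = c_2 + 2.0000·e_1 = (0.6000, 0.8000).
‖u_2‖ = 1.0000, so e_2 = (0.6000, 0.8000).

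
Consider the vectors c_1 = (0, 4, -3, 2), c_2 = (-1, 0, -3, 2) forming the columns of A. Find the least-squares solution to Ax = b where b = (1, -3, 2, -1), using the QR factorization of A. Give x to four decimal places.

c_1 = (0, 4, -3, 2); ‖c_1‖ = 5.3852, so q_1 = (0.0000, 0.7428, -0.5571, 0.3714).
q_1·c_2 = 0.0000·(-1) + 0.7428·0 + (-0.5571)·(-3) + 0.3714·2 = 2.4140.
u_2 = c_2 − 2.4140·q_1 = (-1.0000, -1.7931, -1.6552, 1.1034).
‖u_2‖ = 2.8587, so q_2 = (-0.3498, -0.6272, -0.5790, 0.3860).
Qᵀb = (-3.7139, -0.0121).
Back-substitute: x_2 = -0.0121/2.8587 = -0.0042.
x_1 = (-3.7139 − 2.4140·(-0.0042))/5.3852 = -0.6878.

x = (-0.6878, -0.0042)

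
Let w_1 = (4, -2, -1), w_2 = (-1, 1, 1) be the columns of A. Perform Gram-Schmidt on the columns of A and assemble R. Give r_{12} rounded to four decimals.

r_{12} = -1.5275

e_1 = w_1/‖w_1‖ = (4, -2, -1)/4.5826 = (0.8729, -0.4364, -0.2182).
r_{12} = e_1·w_2 = -1.5275.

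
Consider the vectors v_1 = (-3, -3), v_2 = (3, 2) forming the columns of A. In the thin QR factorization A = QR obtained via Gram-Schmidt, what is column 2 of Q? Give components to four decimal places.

e_2 = (0.7071, -0.7071)

v_1 = (-3, -3); ‖v_1‖ = 4.2426, so e_1 = (-0.7071, -0.7071).
e_1·v_2 = (-0.7071)·3 + (-0.7071)·2 = -3.5355.
u_2 = v_2 + 3.5355·e_1 = (0.5000, -0.5000).
‖u_2‖ = 0.7071, so e_2 = (0.7071, -0.7071).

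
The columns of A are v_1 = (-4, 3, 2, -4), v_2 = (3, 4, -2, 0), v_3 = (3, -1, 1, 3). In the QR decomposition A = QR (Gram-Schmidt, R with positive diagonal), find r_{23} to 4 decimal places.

v_1 = (-4, 3, 2, -4); ‖v_1‖ = 6.7082, so q_1 = (-0.5963, 0.4472, 0.2981, -0.5963).
q_1·v_2 = (-0.5963)·3 + 0.4472·4 + 0.2981·(-2) + (-0.5963)·0 = -0.5963.
u_2 = v_2 + 0.5963·q_1 = (2.6444, 4.2667, -1.8222, -0.3556).
‖u_2‖ = 5.3521, so q_2 = (0.4941, 0.7972, -0.3405, -0.0664).
r_{23} = q_2·v_3 = 0.1453.

r_{23} = 0.1453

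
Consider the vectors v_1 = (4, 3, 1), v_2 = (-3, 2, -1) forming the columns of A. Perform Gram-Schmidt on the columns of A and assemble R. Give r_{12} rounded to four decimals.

r_{12} = -1.3728

v_1 = (4, 3, 1); ‖v_1‖ = 5.0990, so e_1 = (0.7845, 0.5883, 0.1961).
r_{12} = e_1·v_2 = -1.3728.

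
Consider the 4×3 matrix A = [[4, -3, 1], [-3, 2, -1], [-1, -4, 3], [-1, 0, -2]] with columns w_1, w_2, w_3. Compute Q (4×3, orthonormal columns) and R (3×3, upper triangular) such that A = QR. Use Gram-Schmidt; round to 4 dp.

Q = [[0.7698, -0.1986, -0.2194], [-0.5774, 0.0953, -0.0226], [-0.1925, -0.9691, 0.1533], [-0.1925, -0.1112, -0.9633]], R = [[5.1962, -2.6943, 1.1547], [0.0000, 4.6627, -2.9787], [0.0000, 0.0000, 2.1895]]

w_1 = (4, -3, -1, -1); ‖w_1‖ = 5.1962, so q_1 = (0.7698, -0.5774, -0.1925, -0.1925).
q_1·w_2 = 0.7698·(-3) + (-0.5774)·2 + (-0.1925)·(-4) + (-0.1925)·0 = -2.6943.
u_2 = w_2 + 2.6943·q_1 = (-0.9259, 0.4444, -4.5185, -0.5185).
‖u_2‖ = 4.6627, so q_2 = (-0.1986, 0.0953, -0.9691, -0.1112).
q_1·w_3 = 0.7698·1 + (-0.5774)·(-1) + (-0.1925)·3 + (-0.1925)·(-2) = 1.1547; q_2·w_3 = (-0.1986)·1 + 0.0953·(-1) + (-0.9691)·3 + (-0.1112)·(-2) = -2.9787.
u_3 = w_3 − 1.1547·q_1 + 2.9787·q_2 = (-0.4804, -0.0494, 0.3356, -2.1090).
‖u_3‖ = 2.1895, so q_3 = (-0.2194, -0.0226, 0.1533, -0.9633).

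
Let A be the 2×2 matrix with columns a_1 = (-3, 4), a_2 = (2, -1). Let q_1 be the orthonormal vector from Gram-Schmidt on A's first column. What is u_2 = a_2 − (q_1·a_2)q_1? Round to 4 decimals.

a_1 = (-3, 4); ‖a_1‖ = 5.0000, so q_1 = (-0.6000, 0.8000).
q_1·a_2 = (-0.6000)·2 + 0.8000·(-1) = -2.0000.
u_2 = a_2 + 2.0000·q_1 = (0.8000, 0.6000).

u_2 = (0.8000, 0.6000)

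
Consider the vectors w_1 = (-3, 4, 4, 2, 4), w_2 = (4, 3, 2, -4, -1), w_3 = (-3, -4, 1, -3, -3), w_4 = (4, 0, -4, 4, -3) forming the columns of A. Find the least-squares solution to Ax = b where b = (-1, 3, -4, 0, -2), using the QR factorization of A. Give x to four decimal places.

x = (0.0318, 0.0183, 0.0044, 0.3367)

e_1 = w_1/‖w_1‖ = (-3, 4, 4, 2, 4)/7.8102 = (-0.3841, 0.5121, 0.5121, 0.2561, 0.5121).
r_{12} = e_1·w_2 = -0.5121.
u_2 = w_2 + 0.5121·e_1 = (3.8033, 3.2623, 2.2623, -3.8689, -0.7377).
‖u_2‖ = 6.7630, so e_2 = (0.5624, 0.4824, 0.3345, -0.5721, -0.1091).
r_{13} = e_1·w_3 = -2.6888; r_{23} = e_2·w_3 = -1.2387.
u_3 = w_3 + 2.6888·e_1 + 1.2387·e_2 = (-3.3362, -2.0254, 2.7914, -3.0201, -1.7581).
‖u_3‖ = 5.9360, so e_3 = (-0.5620, -0.3412, 0.4702, -0.5088, -0.2962).
r_{14} = e_1·w_4 = -4.0972; r_{24} = e_2·w_4 = -1.0496; r_{34} = e_3·w_4 = -5.2757.
u_4 = w_4 + 4.0972·e_1 + 1.0496·e_2 + 5.2757·e_3 = (0.0514, 0.8045, 0.9303, 1.7646, -2.5786).
‖u_4‖ = 3.3584, so e_4 = (0.0153, 0.2396, 0.2770, 0.5254, -0.7678).
Qᵀb = (-1.1523, -0.2351, -1.7503, 1.1309).
Back-substitute: x_4 = 1.1309/3.3584 = 0.3367.
x_3 = (-1.7503 + 5.2757·0.3367)/5.9360 = 0.0044.
x_2 = (-0.2351 + 1.2387·0.0044 + 1.0496·0.3367)/6.7630 = 0.0183.
x_1 = (-1.1523 + 0.5121·0.0183 + 2.6888·0.0044 + 4.0972·0.3367)/7.8102 = 0.0318.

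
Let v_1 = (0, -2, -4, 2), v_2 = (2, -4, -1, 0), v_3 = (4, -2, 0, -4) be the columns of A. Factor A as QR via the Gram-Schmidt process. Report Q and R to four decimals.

Q = [[0.0000, 0.5164, 0.4317], [-0.4082, -0.7746, 0.3418], [-0.8165, 0.2582, -0.5037], [0.4082, -0.2582, -0.6656]], R = [[4.8990, 2.4495, -0.8165], [0.0000, 3.8730, 4.6476], [0.0000, 0.0000, 3.7059]]

v_1 = (0, -2, -4, 2); ‖v_1‖ = 4.8990, so q_1 = (0.0000, -0.4082, -0.8165, 0.4082).
q_1·v_2 = 0.0000·2 + (-0.4082)·(-4) + (-0.8165)·(-1) + 0.4082·0 = 2.4495.
u_2 = v_2 − 2.4495·q_1 = (2.0000, -3.0000, 1.0000, -1.0000).
‖u_2‖ = 3.8730, so q_2 = (0.5164, -0.7746, 0.2582, -0.2582).
q_1·v_3 = 0.0000·4 + (-0.4082)·(-2) + (-0.8165)·0 + 0.4082·(-4) = -0.8165; q_2·v_3 = 0.5164·4 + (-0.7746)·(-2) + 0.2582·0 + (-0.2582)·(-4) = 4.6476.
u_3 = v_3 + 0.8165·q_1 − 4.6476·q_2 = (1.6000, 1.2667, -1.8667, -2.4667).
‖u_3‖ = 3.7059, so q_3 = (0.4317, 0.3418, -0.5037, -0.6656).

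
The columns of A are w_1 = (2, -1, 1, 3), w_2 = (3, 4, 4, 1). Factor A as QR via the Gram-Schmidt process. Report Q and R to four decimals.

q_1 = w_1/‖w_1‖ = (2, -1, 1, 3)/3.8730 = (0.5164, -0.2582, 0.2582, 0.7746).
r_{12} = q_1·w_2 = 2.3238.
u_2 = w_2 − 2.3238·q_1 = (1.8000, 4.6000, 3.4000, -0.8000).
‖u_2‖ = 6.0498, so q_2 = (0.2975, 0.7604, 0.5620, -0.1322).

Q = [[0.5164, 0.2975], [-0.2582, 0.7604], [0.2582, 0.5620], [0.7746, -0.1322]], R = [[3.8730, 2.3238], [0.0000, 6.0498]]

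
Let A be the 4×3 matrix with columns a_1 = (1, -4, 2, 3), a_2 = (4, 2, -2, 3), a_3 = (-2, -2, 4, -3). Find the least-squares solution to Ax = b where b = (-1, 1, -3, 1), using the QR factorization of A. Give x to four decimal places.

a_1 = (1, -4, 2, 3); ‖a_1‖ = 5.4772, so q_1 = (0.1826, -0.7303, 0.3651, 0.5477).
q_1·a_2 = 0.1826·4 + (-0.7303)·2 + 0.3651·(-2) + 0.5477·3 = 0.1826.
u_2 = a_2 − 0.1826·q_1 = (3.9667, 2.1333, -2.0667, 2.9000).
‖u_2‖ = 5.7417, so q_2 = (0.6909, 0.3716, -0.3599, 0.5051).
q_1·a_3 = 0.1826·(-2) + (-0.7303)·(-2) + 0.3651·4 + 0.5477·(-3) = 0.9129; q_2·a_3 = 0.6909·(-2) + 0.3716·(-2) + (-0.3599)·4 + 0.5051·(-3) = -5.0798.
u_3 = a_3 − 0.9129·q_1 + 5.0798·q_2 = (1.3428, 0.5541, 1.8382, -0.9343).
‖u_3‖ = 2.5223, so q_3 = (0.5324, 0.2197, 0.7288, -0.3704).
Qᵀb = (-1.4606, 1.2656, -2.8695).
Back-substitute: x_3 = -2.8695/2.5223 = -1.1376.
x_2 = (1.2656 + 5.0798·(-1.1376))/5.7417 = -0.7861.
x_1 = (-1.4606 − 0.1826·(-0.7861) − 0.9129·(-1.1376))/5.4772 = -0.0509.

x = (-0.0509, -0.7861, -1.1376)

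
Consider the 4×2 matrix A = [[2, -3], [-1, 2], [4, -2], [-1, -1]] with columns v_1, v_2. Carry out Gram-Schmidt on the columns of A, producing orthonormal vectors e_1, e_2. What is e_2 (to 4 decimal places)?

e_2 = (-0.5869, 0.4728, 0.2609, -0.6032)

v_1 = (2, -1, 4, -1); ‖v_1‖ = 4.6904, so e_1 = (0.4264, -0.2132, 0.8528, -0.2132).
e_1·v_2 = 0.4264·(-3) + (-0.2132)·2 + 0.8528·(-2) + (-0.2132)·(-1) = -3.1980.
u_2 = v_2 + 3.1980·e_1 = (-1.6364, 1.3182, 0.7273, -1.6818).
‖u_2‖ = 2.7880, so e_2 = (-0.5869, 0.4728, 0.2609, -0.6032).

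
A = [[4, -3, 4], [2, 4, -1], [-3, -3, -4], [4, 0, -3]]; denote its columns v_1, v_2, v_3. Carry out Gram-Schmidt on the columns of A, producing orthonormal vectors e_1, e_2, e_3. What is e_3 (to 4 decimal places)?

e_3 = (0.3603, -0.1641, -0.5792, -0.7126)

v_1 = (4, 2, -3, 4); ‖v_1‖ = 6.7082, so e_1 = (0.5963, 0.2981, -0.4472, 0.5963).
e_1·v_2 = 0.5963·(-3) + 0.2981·4 + (-0.4472)·(-3) + 0.5963·0 = 0.7454.
u_2 = v_2 − 0.7454·e_1 = (-3.4444, 3.7778, -2.6667, -0.4444).
‖u_2‖ = 5.7831, so e_2 = (-0.5956, 0.6532, -0.4611, -0.0769).
e_1·v_3 = 0.5963·4 + 0.2981·(-1) + (-0.4472)·(-4) + 0.5963·(-3) = 2.0870; e_2·v_3 = (-0.5956)·4 + 0.6532·(-1) + (-0.4611)·(-4) + (-0.0769)·(-3) = -0.9607.
u_3 = v_3 − 2.0870·e_1 + 0.9607·e_2 = (2.1834, -0.9947, -3.5096, -4.3183).
‖u_3‖ = 6.0598, so e_3 = (0.3603, -0.1641, -0.5792, -0.7126).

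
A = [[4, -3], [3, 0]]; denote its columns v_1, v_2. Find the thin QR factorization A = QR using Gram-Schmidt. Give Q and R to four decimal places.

Q = [[0.8000, -0.6000], [0.6000, 0.8000]], R = [[5.0000, -2.4000], [0.0000, 1.8000]]

v_1 = (4, 3); ‖v_1‖ = 5.0000, so e_1 = (0.8000, 0.6000).
e_1·v_2 = 0.8000·(-3) + 0.6000·0 = -2.4000.
u_2 = v_2 + 2.4000·e_1 = (-1.0800, 1.4400).
‖u_2‖ = 1.8000, so e_2 = (-0.6000, 0.8000).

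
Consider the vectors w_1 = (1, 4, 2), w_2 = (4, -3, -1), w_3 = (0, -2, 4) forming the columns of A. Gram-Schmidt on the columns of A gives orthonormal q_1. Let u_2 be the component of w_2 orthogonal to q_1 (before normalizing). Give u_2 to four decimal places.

w_1 = (1, 4, 2); ‖w_1‖ = 4.5826, so q_1 = (0.2182, 0.8729, 0.4364).
q_1·w_2 = 0.2182·4 + 0.8729·(-3) + 0.4364·(-1) = -2.1822.
u_2 = w_2 + 2.1822·q_1 = (4.4762, -1.0952, -0.0476).

u_2 = (4.4762, -1.0952, -0.0476)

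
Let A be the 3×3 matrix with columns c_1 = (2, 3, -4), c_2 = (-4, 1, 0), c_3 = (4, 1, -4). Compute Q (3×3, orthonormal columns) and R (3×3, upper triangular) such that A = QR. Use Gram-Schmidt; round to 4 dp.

Q = [[0.3714, -0.9099, -0.1849], [0.5571, 0.3777, -0.7396], [-0.7428, -0.1717, -0.6472]], R = [[5.3852, -0.9285, 5.0138], [0.0000, 4.0172, -2.5751], [0.0000, 0.0000, 1.1094]]

c_1 = (2, 3, -4); ‖c_1‖ = 5.3852, so e_1 = (0.3714, 0.5571, -0.7428).
e_1·c_2 = 0.3714·(-4) + 0.5571·1 + (-0.7428)·0 = -0.9285.
u_2 = c_2 + 0.9285·e_1 = (-3.6552, 1.5172, -0.6897).
‖u_2‖ = 4.0172, so e_2 = (-0.9099, 0.3777, -0.1717).
e_1·c_3 = 0.3714·4 + 0.5571·1 + (-0.7428)·(-4) = 5.0138; e_2·c_3 = (-0.9099)·4 + 0.3777·1 + (-0.1717)·(-4) = -2.5751.
u_3 = c_3 − 5.0138·e_1 + 2.5751·e_2 = (-0.2051, -0.8205, -0.7179).
‖u_3‖ = 1.1094, so e_3 = (-0.1849, -0.7396, -0.6472).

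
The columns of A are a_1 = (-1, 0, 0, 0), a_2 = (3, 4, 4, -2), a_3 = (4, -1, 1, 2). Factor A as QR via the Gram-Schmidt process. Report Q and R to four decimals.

a_1 = (-1, 0, 0, 0); ‖a_1‖ = 1.0000, so q_1 = (-1.0000, 0.0000, 0.0000, 0.0000).
q_1·a_2 = (-1.0000)·3 + 0.0000·4 + 0.0000·4 + 0.0000·(-2) = -3.0000.
u_2 = a_2 + 3.0000·q_1 = (0.0000, 4.0000, 4.0000, -2.0000).
‖u_2‖ = 6.0000, so q_2 = (0.0000, 0.6667, 0.6667, -0.3333).
q_1·a_3 = (-1.0000)·4 + 0.0000·(-1) + 0.0000·1 + 0.0000·2 = -4.0000; q_2·a_3 = 0.0000·4 + 0.6667·(-1) + 0.6667·1 + (-0.3333)·2 = -0.6667.
u_3 = a_3 + 4.0000·q_1 + 0.6667·q_2 = (0.0000, -0.5556, 1.4444, 1.7778).
‖u_3‖ = 2.3570, so q_3 = (0.0000, -0.2357, 0.6128, 0.7542).

Q = [[-1.0000, 0.0000, 0.0000], [0.0000, 0.6667, -0.2357], [0.0000, 0.6667, 0.6128], [0.0000, -0.3333, 0.7542]], R = [[1.0000, -3.0000, -4.0000], [0.0000, 6.0000, -0.6667], [0.0000, 0.0000, 2.3570]]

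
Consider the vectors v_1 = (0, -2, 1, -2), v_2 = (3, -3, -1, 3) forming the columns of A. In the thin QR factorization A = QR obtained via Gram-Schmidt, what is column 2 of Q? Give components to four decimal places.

e_2 = (0.5681, -0.6102, -0.1683, 0.5260)

v_1 = (0, -2, 1, -2); ‖v_1‖ = 3.0000, so e_1 = (0.0000, -0.6667, 0.3333, -0.6667).
e_1·v_2 = 0.0000·3 + (-0.6667)·(-3) + 0.3333·(-1) + (-0.6667)·3 = -0.3333.
u_2 = v_2 + 0.3333·e_1 = (3.0000, -3.2222, -0.8889, 2.7778).
‖u_2‖ = 5.2810, so e_2 = (0.5681, -0.6102, -0.1683, 0.5260).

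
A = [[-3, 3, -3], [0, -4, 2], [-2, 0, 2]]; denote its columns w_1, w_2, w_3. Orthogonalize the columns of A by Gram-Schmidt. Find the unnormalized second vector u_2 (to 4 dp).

w_1 = (-3, 0, -2); ‖w_1‖ = 3.6056, so q_1 = (-0.8321, 0.0000, -0.5547).
q_1·w_2 = (-0.8321)·3 + 0.0000·(-4) + (-0.5547)·0 = -2.4962.
u_2 = w_2 + 2.4962·q_1 = (0.9231, -4.0000, -1.3846).

u_2 = (0.9231, -4.0000, -1.3846)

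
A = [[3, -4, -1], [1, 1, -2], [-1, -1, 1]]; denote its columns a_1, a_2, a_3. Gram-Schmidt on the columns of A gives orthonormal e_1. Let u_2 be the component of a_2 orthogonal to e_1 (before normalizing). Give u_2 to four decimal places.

u_2 = (-1.2727, 1.9091, -1.9091)

a_1 = (3, 1, -1); ‖a_1‖ = 3.3166, so e_1 = (0.9045, 0.3015, -0.3015).
e_1·a_2 = 0.9045·(-4) + 0.3015·1 + (-0.3015)·(-1) = -3.0151.
u_2 = a_2 + 3.0151·e_1 = (-1.2727, 1.9091, -1.9091).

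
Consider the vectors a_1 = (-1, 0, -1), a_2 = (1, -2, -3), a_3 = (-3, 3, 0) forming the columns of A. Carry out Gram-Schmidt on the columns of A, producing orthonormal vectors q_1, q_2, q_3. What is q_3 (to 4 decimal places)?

q_1 = a_1/‖a_1‖ = (-1, 0, -1)/1.4142 = (-0.7071, 0.0000, -0.7071).
r_{12} = q_1·a_2 = 1.4142.
u_2 = a_2 − 1.4142·q_1 = (2.0000, -2.0000, -2.0000).
‖u_2‖ = 3.4641, so q_2 = (0.5774, -0.5774, -0.5774).
r_{13} = q_1·a_3 = 2.1213; r_{23} = q_2·a_3 = -3.4641.
u_3 = a_3 − 2.1213·q_1 + 3.4641·q_2 = (0.5000, 1.0000, -0.5000).
‖u_3‖ = 1.2247, so q_3 = (0.4082, 0.8165, -0.4082).

q_3 = (0.4082, 0.8165, -0.4082)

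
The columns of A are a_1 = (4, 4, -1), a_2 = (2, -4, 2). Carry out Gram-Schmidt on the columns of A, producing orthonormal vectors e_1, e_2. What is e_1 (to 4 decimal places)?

a_1 = (4, 4, -1); ‖a_1‖ = 5.7446, so e_1 = (0.6963, 0.6963, -0.1741).

e_1 = (0.6963, 0.6963, -0.1741)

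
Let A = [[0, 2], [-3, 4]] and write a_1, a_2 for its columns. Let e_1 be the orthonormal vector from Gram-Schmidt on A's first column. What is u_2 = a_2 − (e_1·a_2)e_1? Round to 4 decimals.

e_1 = a_1/‖a_1‖ = (0, -3)/3.0000 = (0.0000, -1.0000).
r_{12} = e_1·a_2 = -4.0000.
u_2 = a_2 + 4.0000·e_1 = (2.0000, 0.0000).

u_2 = (2.0000, 0.0000)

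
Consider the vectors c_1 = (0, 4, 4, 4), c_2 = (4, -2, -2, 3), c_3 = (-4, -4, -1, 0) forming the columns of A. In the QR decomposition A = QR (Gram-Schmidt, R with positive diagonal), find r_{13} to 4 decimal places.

r_{13} = -2.8868

q_1 = c_1/‖c_1‖ = (0, 4, 4, 4)/6.9282 = (0.0000, 0.5774, 0.5774, 0.5774).
r_{13} = q_1·c_3 = -2.8868.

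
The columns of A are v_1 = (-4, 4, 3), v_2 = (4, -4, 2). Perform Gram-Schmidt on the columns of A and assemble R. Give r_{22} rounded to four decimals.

r_{22} = 4.4173

e_1 = v_1/‖v_1‖ = (-4, 4, 3)/6.4031 = (-0.6247, 0.6247, 0.4685).
r_{12} = e_1·v_2 = -4.0605.
u_2 = v_2 + 4.0605·e_1 = (1.4634, -1.4634, 3.9024).
r_{22} = ‖u_2‖ = 4.4173.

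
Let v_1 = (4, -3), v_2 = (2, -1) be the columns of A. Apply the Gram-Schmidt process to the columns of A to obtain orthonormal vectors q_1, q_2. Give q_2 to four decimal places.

q_2 = (0.6000, 0.8000)

v_1 = (4, -3); ‖v_1‖ = 5.0000, so q_1 = (0.8000, -0.6000).
q_1·v_2 = 0.8000·2 + (-0.6000)·(-1) = 2.2000.
u_2 = v_2 − 2.2000·q_1 = (0.2400, 0.3200).
‖u_2‖ = 0.4000, so q_2 = (0.6000, 0.8000).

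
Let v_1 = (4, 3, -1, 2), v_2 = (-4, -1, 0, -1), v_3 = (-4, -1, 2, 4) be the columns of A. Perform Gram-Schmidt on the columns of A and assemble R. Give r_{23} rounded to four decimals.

r_{23} = 2.1469

v_1 = (4, 3, -1, 2); ‖v_1‖ = 5.4772, so e_1 = (0.7303, 0.5477, -0.1826, 0.3651).
e_1·v_2 = 0.7303·(-4) + 0.5477·(-1) + (-0.1826)·0 + 0.3651·(-1) = -3.8341.
u_2 = v_2 + 3.8341·e_1 = (-1.2000, 1.1000, -0.7000, 0.4000).
‖u_2‖ = 1.8166, so e_2 = (-0.6606, 0.6055, -0.3853, 0.2202).
r_{23} = e_2·v_3 = 2.1469.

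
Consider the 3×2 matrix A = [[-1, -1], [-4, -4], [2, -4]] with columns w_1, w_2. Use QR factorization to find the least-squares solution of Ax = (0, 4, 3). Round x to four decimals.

x = (-0.1275, -0.8137)

w_1 = (-1, -4, 2); ‖w_1‖ = 4.5826, so q_1 = (-0.2182, -0.8729, 0.4364).
q_1·w_2 = (-0.2182)·(-1) + (-0.8729)·(-4) + 0.4364·(-4) = 1.9640.
u_2 = w_2 − 1.9640·q_1 = (-0.5714, -2.2857, -4.8571).
‖u_2‖ = 5.3984, so q_2 = (-0.1059, -0.4234, -0.8997).
Qᵀb = (-2.1822, -4.3928).
Back-substitute: x_2 = -4.3928/5.3984 = -0.8137.
x_1 = (-2.1822 − 1.9640·(-0.8137))/4.5826 = -0.1275.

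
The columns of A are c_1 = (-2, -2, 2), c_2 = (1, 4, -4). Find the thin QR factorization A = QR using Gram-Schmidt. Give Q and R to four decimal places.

Q = [[-0.5774, -0.8165], [-0.5774, 0.4082], [0.5774, -0.4082]], R = [[3.4641, -5.1962], [0.0000, 2.4495]]

c_1 = (-2, -2, 2); ‖c_1‖ = 3.4641, so q_1 = (-0.5774, -0.5774, 0.5774).
q_1·c_2 = (-0.5774)·1 + (-0.5774)·4 + 0.5774·(-4) = -5.1962.
u_2 = c_2 + 5.1962·q_1 = (-2.0000, 1.0000, -1.0000).
‖u_2‖ = 2.4495, so q_2 = (-0.8165, 0.4082, -0.4082).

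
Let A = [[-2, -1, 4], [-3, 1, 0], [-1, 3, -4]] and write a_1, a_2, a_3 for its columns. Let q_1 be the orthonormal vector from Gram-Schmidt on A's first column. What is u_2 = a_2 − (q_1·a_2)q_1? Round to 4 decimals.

q_1 = a_1/‖a_1‖ = (-2, -3, -1)/3.7417 = (-0.5345, -0.8018, -0.2673).
r_{12} = q_1·a_2 = -1.0690.
u_2 = a_2 + 1.0690·q_1 = (-1.5714, 0.1429, 2.7143).

u_2 = (-1.5714, 0.1429, 2.7143)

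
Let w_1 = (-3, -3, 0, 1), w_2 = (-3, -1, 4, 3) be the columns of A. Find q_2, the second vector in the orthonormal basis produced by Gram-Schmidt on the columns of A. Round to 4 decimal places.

q_2 = (-0.1312, 0.2844, 0.8312, 0.4594)

w_1 = (-3, -3, 0, 1); ‖w_1‖ = 4.3589, so q_1 = (-0.6882, -0.6882, 0.0000, 0.2294).
q_1·w_2 = (-0.6882)·(-3) + (-0.6882)·(-1) + 0.0000·4 + 0.2294·3 = 3.4412.
u_2 = w_2 − 3.4412·q_1 = (-0.6316, 1.3684, 4.0000, 2.2105).
‖u_2‖ = 4.8123, so q_2 = (-0.1312, 0.2844, 0.8312, 0.4594).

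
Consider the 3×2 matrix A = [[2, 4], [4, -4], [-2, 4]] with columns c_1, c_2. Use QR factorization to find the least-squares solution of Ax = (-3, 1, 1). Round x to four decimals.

x = (-0.4286, -0.3929)

q_1 = c_1/‖c_1‖ = (2, 4, -2)/4.8990 = (0.4082, 0.8165, -0.4082).
r_{12} = q_1·c_2 = -3.2660.
u_2 = c_2 + 3.2660·q_1 = (5.3333, -1.3333, 2.6667).
‖u_2‖ = 6.1101, so q_2 = (0.8729, -0.2182, 0.4364).
Qᵀb = (-0.8165, -2.4004).
Back-substitute: x_2 = -2.4004/6.1101 = -0.3929.
x_1 = (-0.8165 + 3.2660·(-0.3929))/4.8990 = -0.4286.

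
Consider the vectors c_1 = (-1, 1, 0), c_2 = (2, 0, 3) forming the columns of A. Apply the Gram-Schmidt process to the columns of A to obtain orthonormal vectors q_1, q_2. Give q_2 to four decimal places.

q_2 = (0.3015, 0.3015, 0.9045)

q_1 = c_1/‖c_1‖ = (-1, 1, 0)/1.4142 = (-0.7071, 0.7071, 0.0000).
r_{12} = q_1·c_2 = -1.4142.
u_2 = c_2 + 1.4142·q_1 = (1.0000, 1.0000, 3.0000).
‖u_2‖ = 3.3166, so q_2 = (0.3015, 0.3015, 0.9045).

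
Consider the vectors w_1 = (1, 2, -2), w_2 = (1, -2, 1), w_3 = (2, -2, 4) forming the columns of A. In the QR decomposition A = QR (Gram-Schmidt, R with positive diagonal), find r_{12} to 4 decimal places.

w_1 = (1, 2, -2); ‖w_1‖ = 3.0000, so e_1 = (0.3333, 0.6667, -0.6667).
r_{12} = e_1·w_2 = -1.6667.

r_{12} = -1.6667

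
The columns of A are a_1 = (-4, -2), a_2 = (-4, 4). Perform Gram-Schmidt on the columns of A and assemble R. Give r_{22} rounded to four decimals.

r_{22} = 5.3666

a_1 = (-4, -2); ‖a_1‖ = 4.4721, so e_1 = (-0.8944, -0.4472).
e_1·a_2 = (-0.8944)·(-4) + (-0.4472)·4 = 1.7889.
u_2 = a_2 − 1.7889·e_1 = (-2.4000, 4.8000).
r_{22} = ‖u_2‖ = 5.3666.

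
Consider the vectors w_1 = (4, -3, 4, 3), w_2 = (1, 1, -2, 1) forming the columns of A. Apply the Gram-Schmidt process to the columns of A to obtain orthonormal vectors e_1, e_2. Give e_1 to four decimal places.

w_1 = (4, -3, 4, 3); ‖w_1‖ = 7.0711, so e_1 = (0.5657, -0.4243, 0.5657, 0.4243).

e_1 = (0.5657, -0.4243, 0.5657, 0.4243)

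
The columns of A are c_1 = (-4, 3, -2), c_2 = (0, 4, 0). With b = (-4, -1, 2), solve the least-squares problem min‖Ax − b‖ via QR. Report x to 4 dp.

q_1 = c_1/‖c_1‖ = (-4, 3, -2)/5.3852 = (-0.7428, 0.5571, -0.3714).
r_{12} = q_1·c_2 = 2.2283.
u_2 = c_2 − 2.2283·q_1 = (1.6552, 2.7586, 0.8276).
‖u_2‖ = 3.3218, so q_2 = (0.4983, 0.8305, 0.2491).
Qᵀb = (1.6713, -2.3253).
Back-substitute: x_2 = -2.3253/3.3218 = -0.7000.
x_1 = (1.6713 − 2.2283·(-0.7000))/5.3852 = 0.6000.

x = (0.6000, -0.7000)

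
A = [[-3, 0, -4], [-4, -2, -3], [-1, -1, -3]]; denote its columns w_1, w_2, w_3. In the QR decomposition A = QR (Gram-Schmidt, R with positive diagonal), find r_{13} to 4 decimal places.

e_1 = w_1/‖w_1‖ = (-3, -4, -1)/5.0990 = (-0.5883, -0.7845, -0.1961).
r_{13} = e_1·w_3 = 5.2951.

r_{13} = 5.2951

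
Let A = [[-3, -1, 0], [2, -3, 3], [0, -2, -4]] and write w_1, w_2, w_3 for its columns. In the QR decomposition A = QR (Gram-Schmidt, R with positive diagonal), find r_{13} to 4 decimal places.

r_{13} = 1.6641

e_1 = w_1/‖w_1‖ = (-3, 2, 0)/3.6056 = (-0.8321, 0.5547, 0.0000).
r_{13} = e_1·w_3 = 1.6641.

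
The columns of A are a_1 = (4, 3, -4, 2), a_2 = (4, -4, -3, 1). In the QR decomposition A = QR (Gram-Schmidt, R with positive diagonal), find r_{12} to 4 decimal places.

a_1 = (4, 3, -4, 2); ‖a_1‖ = 6.7082, so q_1 = (0.5963, 0.4472, -0.5963, 0.2981).
r_{12} = q_1·a_2 = 2.6833.

r_{12} = 2.6833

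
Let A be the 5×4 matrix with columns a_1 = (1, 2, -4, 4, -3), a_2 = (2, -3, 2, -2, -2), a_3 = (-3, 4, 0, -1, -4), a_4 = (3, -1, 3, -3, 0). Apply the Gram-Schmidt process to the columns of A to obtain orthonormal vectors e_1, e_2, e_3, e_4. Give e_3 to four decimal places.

e_3 = (-0.4624, 0.4845, 0.2094, -0.3726, -0.6072)

a_1 = (1, 2, -4, 4, -3); ‖a_1‖ = 6.7823, so e_1 = (0.1474, 0.2949, -0.5898, 0.5898, -0.4423).
e_1·a_2 = 0.1474·2 + 0.2949·(-3) + (-0.5898)·2 + 0.5898·(-2) + (-0.4423)·(-2) = -2.0642.
u_2 = a_2 + 2.0642·e_1 = (2.3043, -2.3913, 0.7826, -0.7826, -2.9130).
‖u_2‖ = 4.5540, so e_2 = (0.5060, -0.5251, 0.1718, -0.1718, -0.6397).
e_1·a_3 = 0.1474·(-3) + 0.2949·4 + (-0.5898)·0 + 0.5898·(-1) + (-0.4423)·(-4) = 1.9167; e_2·a_3 = 0.5060·(-3) + (-0.5251)·4 + 0.1718·0 + (-0.1718)·(-1) + (-0.6397)·(-4) = -0.8879.
u_3 = a_3 − 1.9167·e_1 + 0.8879·e_2 = (-2.8333, 2.9686, 1.2830, -2.2830, -3.7201).
‖u_3‖ = 6.1268, so e_3 = (-0.4624, 0.4845, 0.2094, -0.3726, -0.6072).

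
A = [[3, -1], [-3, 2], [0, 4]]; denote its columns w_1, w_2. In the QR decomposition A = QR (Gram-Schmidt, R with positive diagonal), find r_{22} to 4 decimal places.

r_{22} = 4.0620

q_1 = w_1/‖w_1‖ = (3, -3, 0)/4.2426 = (0.7071, -0.7071, 0.0000).
r_{12} = q_1·w_2 = -2.1213.
u_2 = w_2 + 2.1213·q_1 = (0.5000, 0.5000, 4.0000).
r_{22} = ‖u_2‖ = 4.0620.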